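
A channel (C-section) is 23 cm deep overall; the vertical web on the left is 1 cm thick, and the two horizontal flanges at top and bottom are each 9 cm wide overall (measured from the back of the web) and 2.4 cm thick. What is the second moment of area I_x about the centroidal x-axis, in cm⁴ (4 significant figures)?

Break the section into simple shapes (no overlaps), measuring from the bottom-left corner of the bounding box.
Web: 1 × 23, A = 23 cm², y = 11.5 cm, Ī = 1013.92 cm⁴.
Top flange (beyond web): 8 × 2.4, A = 19.2 cm², y = 21.8 cm, Ī = 9.216 cm⁴.
Bottom flange (beyond web): 8 × 2.4, A = 19.2 cm², y = 1.2 cm, Ī = 9.216 cm⁴.
By symmetry the centroid is at mid-height, ȳ = 11.5 cm.
Transfer each piece to the centroidal x-axis using Ī + A·d² with d = y − 11.5:
  web: d = 0 cm → contributes +1013.92 cm⁴
  top flange (beyond web): d = 10.3 cm → contributes +2046.14 cm⁴
  bottom flange (beyond web): d = -10.3 cm → contributes +2046.14 cm⁴
Total I = 5106.2 cm⁴.

I_x ≈ 5106 cm⁴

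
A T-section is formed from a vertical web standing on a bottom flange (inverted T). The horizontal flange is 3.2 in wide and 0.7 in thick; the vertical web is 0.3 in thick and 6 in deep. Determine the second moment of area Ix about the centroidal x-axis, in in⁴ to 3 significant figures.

Ix ≈ 16.7 in⁴

Treat the section as a set of non-overlapping primitives; coordinates are from the bounding-box lower-left.
Flange: 3.2 × 0.7, A = 2.24 in², y = 0.35 in, Ī = 0.091467 in⁴.
Web: 0.3 × 6, A = 1.8 in², y = 3.7 in, Ī = 5.4 in⁴.
Centroid: ȳ = ΣA·y / ΣA = 1.8426 in.
Transfer each piece to the centroidal x-axis using Ī + A·d² with d = y − 1.8426:
  flange: d = -1.4926 in → contributes +5.0817 in⁴
  web: d = 1.8574 in → contributes +11.61 in⁴
Total I = 16.692 in⁴.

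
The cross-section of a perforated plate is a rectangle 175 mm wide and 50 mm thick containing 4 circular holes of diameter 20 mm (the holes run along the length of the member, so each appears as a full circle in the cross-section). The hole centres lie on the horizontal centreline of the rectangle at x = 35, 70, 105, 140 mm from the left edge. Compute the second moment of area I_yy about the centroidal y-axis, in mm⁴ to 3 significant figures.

I_yy ≈ 2.04 × 10⁷ mm⁴

Break the section into simple shapes (no overlaps), measuring from the bottom-left corner of the bounding box.
Plate: 175 × 50, A = 8 750 mm², x = 87.5 mm, Ī = 22 330 729 mm⁴.
Hole 1 (subtracted): ⌀20, A = 314.16 mm², x = 35 mm, Ī = 7 854 mm⁴.
Hole 2 (subtracted): ⌀20, A = 314.16 mm², x = 70 mm, Ī = 7 854 mm⁴.
Hole 3 (subtracted): ⌀20, A = 314.16 mm², x = 105 mm, Ī = 7 854 mm⁴.
Hole 4 (subtracted): ⌀20, A = 314.16 mm², x = 140 mm, Ī = 7 854 mm⁴.
By symmetry the centroid is at mid-width, x̄ = 87.5 mm.
Transfer each piece to the centroidal y-axis using Ī + A·d² with d = x − 87.5:
  plate: d = 0 mm → contributes +22 330 729 mm⁴
  hole 1: d = -52.5 mm → contributes −873 755 mm⁴
  hole 2: d = -17.5 mm → contributes −104 065 mm⁴
  hole 3: d = 17.5 mm → contributes −104 065 mm⁴
  hole 4: d = 52.5 mm → contributes −873 755 mm⁴
Total I = 20 375 088 mm⁴.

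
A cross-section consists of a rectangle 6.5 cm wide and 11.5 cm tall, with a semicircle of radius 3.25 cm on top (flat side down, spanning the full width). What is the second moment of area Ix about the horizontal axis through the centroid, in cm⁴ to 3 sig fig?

Ix ≈ 1530 cm⁴

Decompose the section into non-overlapping parts with the origin at the bottom-left of its bounding rectangle.
Rectangular body: 6.5 × 11.5, A = 74.75 cm², y = 5.75 cm, Ī = 823.81 cm⁴.
Semicircular cap: semicircle r = 3.25, A = 16.592 cm², y = 12.879 cm, Ī = 12.245 cm⁴.
Centroid: ȳ = ΣA·y / ΣA = 7.045 cm.
Transfer each piece to the horizontal axis through the centroid using Ī + A·d² with d = y − 7.045:
  rectangular body: d = -1.295 cm → contributes +949.16 cm⁴
  semicircular cap: d = 5.8343 cm → contributes +577.01 cm⁴
Total I = 1526.2 cm⁴.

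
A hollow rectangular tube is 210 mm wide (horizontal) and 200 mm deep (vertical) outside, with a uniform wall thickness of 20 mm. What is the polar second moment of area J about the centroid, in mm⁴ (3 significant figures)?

Treat the section as a set of non-overlapping primitives; coordinates are from the bounding-box lower-left.
Outer rectangle: 210 × 200, A = 42 000 mm², y = 100 mm, Ī = 140 000 000 mm⁴.
Inner void (subtracted): 170 × 160, A = 27 200 mm², y = 100 mm, Ī = 58 026 667 mm⁴.
By symmetry the centroid is at mid-height, ȳ = 100 mm.
All pieces are centred on the centroidal x-axis, so I = ΣĪ (holes subtracted) = 81 973 333 mm⁴.
Repeating about the centroidal y-axis gives I_y = 88 843 333 mm⁴.
Polar second moment: J = I_x + I_y = 170 816 667 mm⁴.

J ≈ 1.71 × 10⁸ mm⁴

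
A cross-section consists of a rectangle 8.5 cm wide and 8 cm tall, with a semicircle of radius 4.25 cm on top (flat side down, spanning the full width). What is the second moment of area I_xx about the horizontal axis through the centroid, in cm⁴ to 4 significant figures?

Split into non-overlapping primitives; take the origin at the lower-left of the bounding box.
Rectangular body: 8.5 × 8, A = 68 cm², y = 4 cm, Ī = 362.667 cm⁴.
Semicircular cap: semicircle r = 4.25, A = 28.3725 cm², y = 9.80376 cm, Ī = 35.8086 cm⁴.
Centroid: ȳ = ΣA·y / ΣA = 5.70865 cm.
Transfer each piece to the horizontal axis through the centroid using Ī + A·d² with d = y − 5.70865:
  rectangular body: d = -1.70865 cm → contributes +561.192 cm⁴
  semicircular cap: d = 4.0951 cm → contributes +511.612 cm⁴
Total I = 1072.8 cm⁴.

I_xx ≈ 1073 cm⁴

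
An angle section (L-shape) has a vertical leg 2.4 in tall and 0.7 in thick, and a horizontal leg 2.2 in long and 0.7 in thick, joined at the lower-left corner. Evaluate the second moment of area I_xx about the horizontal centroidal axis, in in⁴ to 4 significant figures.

I_xx ≈ 1.316 in⁴

Decompose the section into non-overlapping parts with the origin at the bottom-left of its bounding rectangle.
Vertical leg: 0.7 × 2.4, A = 1.68 in², y = 1.2 in, Ī = 0.8064 in⁴.
Horizontal leg (remainder): 1.5 × 0.7, A = 1.05 in², y = 0.35 in, Ī = 0.042875 in⁴.
Centroid: ȳ = ΣA·y / ΣA = 0.873077 in.
Transfer each piece to the horizontal centroidal axis using Ī + A·d² with d = y − 0.873077:
  vertical leg: d = 0.326923 in → contributes +0.985956 in⁴
  horizontal leg (remainder): d = -0.523077 in → contributes +0.330165 in⁴
Total I = 1.31612 in⁴.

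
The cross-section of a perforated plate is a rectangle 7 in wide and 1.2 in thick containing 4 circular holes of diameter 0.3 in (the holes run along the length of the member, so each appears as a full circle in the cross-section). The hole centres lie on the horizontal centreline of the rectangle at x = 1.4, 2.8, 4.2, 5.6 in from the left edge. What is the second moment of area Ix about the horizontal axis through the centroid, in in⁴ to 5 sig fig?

Ix ≈ 1.0064 in⁴

Split into non-overlapping primitives; take the origin at the lower-left of the bounding box.
Plate: 7 × 1.2, A = 8.4 in², y = 0.6 in, Ī = 1.008 in⁴.
Hole 1 (subtracted): ⌀0.3, A = 0.07068583 in², y = 0.6 in, Ī = 0.0003976078 in⁴.
Hole 2 (subtracted): ⌀0.3, A = 0.07068583 in², y = 0.6 in, Ī = 0.0003976078 in⁴.
Hole 3 (subtracted): ⌀0.3, A = 0.07068583 in², y = 0.6 in, Ī = 0.0003976078 in⁴.
Hole 4 (subtracted): ⌀0.3, A = 0.07068583 in², y = 0.6 in, Ī = 0.0003976078 in⁴.
By symmetry the centroid is at mid-height, ȳ = 0.6 in.
All pieces are centred on the horizontal axis through the centroid, so I = ΣĪ (holes subtracted) = 1.00641 in⁴.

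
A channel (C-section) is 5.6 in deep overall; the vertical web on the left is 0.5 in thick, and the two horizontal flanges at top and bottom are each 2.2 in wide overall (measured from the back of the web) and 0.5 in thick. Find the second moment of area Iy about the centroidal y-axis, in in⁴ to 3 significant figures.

Treat the section as a set of non-overlapping primitives; coordinates are from the bounding-box lower-left.
Web: 0.5 × 5.6, A = 2.8 in², x = 0.25 in, Ī = 0.058333 in⁴.
Top flange (beyond web): 1.7 × 0.5, A = 0.85 in², x = 1.35 in, Ī = 0.20471 in⁴.
Bottom flange (beyond web): 1.7 × 0.5, A = 0.85 in², x = 1.35 in, Ī = 0.20471 in⁴.
Centroid: x̄ = ΣA·x / ΣA = 0.66556 in.
Transfer each piece to the centroidal y-axis using Ī + A·d² with d = x − 0.66556:
  web: d = -0.41556 in → contributes +0.54186 in⁴
  top flange (beyond web): d = 0.68444 in → contributes +0.6029 in⁴
  bottom flange (beyond web): d = 0.68444 in → contributes +0.6029 in⁴
Total I = 1.7477 in⁴.

Iy ≈ 1.75 in⁴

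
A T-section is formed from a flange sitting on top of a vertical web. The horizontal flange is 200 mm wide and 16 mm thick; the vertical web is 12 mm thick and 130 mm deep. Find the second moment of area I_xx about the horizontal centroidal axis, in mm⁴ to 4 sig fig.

Split into non-overlapping primitives; take the origin at the lower-left of the bounding box.
Flange: 200 × 16, A = 3 200 mm², y = 138 mm, Ī = 68266.7 mm⁴.
Web: 12 × 130, A = 1 560 mm², y = 65 mm, Ī = 2 197 000 mm⁴.
Centroid: ȳ = ΣA·y / ΣA = 114.076 mm.
Transfer each piece to the horizontal centroidal axis using Ī + A·d² with d = y − 114.076:
  flange: d = 23.9244 mm → contributes +1 899 868 mm⁴
  web: d = -49.0756 mm → contributes +5 954 131 mm⁴
Total I = 7 853 999 mm⁴.

I_xx ≈ 7.854 × 10⁶ mm⁴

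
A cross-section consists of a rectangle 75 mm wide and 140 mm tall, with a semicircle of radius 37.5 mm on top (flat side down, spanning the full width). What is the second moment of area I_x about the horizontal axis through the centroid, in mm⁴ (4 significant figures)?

Break the section into simple shapes (no overlaps), measuring from the bottom-left corner of the bounding box.
Rectangular body: 75 × 140, A = 10 500 mm², y = 70 mm, Ī = 17 150 000 mm⁴.
Semicircular cap: semicircle r = 37.5, A = 2208.93 mm², y = 155.915 mm, Ī = 217 049 mm⁴.
Centroid: ȳ = ΣA·y / ΣA = 84.9329 mm.
Transfer each piece to the horizontal axis through the centroid using Ī + A·d² with d = y − 84.9329:
  rectangular body: d = -14.9329 mm → contributes +19 491 418 mm⁴
  semicircular cap: d = 70.9826 mm → contributes +11 346 810 mm⁴
Total I = 30 838 228 mm⁴.

I_x ≈ 3.084 × 10⁷ mm⁴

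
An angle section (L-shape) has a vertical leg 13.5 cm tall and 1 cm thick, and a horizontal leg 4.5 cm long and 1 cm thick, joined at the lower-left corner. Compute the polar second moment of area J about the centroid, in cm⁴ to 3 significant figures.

J ≈ 333 cm⁴

Break the section into simple shapes (no overlaps), measuring from the bottom-left corner of the bounding box.
Vertical leg: 1 × 13.5, A = 13.5 cm², y = 6.75 cm, Ī = 205.03 cm⁴.
Horizontal leg (remainder): 3.5 × 1, A = 3.5 cm², y = 0.5 cm, Ī = 0.29167 cm⁴.
Centroid: ȳ = ΣA·y / ΣA = 5.4632 cm.
Transfer each piece to the centroidal x-axis using Ī + A·d² with d = y − 5.4632:
  vertical leg: d = 1.2868 cm → contributes +227.38 cm⁴
  horizontal leg (remainder): d = -4.9632 cm → contributes +86.51 cm⁴
Total I = 313.89 cm⁴.
For the y-axis: x̄ = 0.96324 cm.
Repeating about the centroidal y-axis gives I_y = 18.769 cm⁴.
Polar second moment: J = I_x + I_y = 332.66 cm⁴.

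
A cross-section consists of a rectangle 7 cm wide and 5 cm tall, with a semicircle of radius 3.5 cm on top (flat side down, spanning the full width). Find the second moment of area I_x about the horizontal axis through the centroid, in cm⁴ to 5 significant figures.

Decompose the section into non-overlapping parts with the origin at the bottom-left of its bounding rectangle.
Rectangular body: 7 × 5, A = 35 cm², y = 2.5 cm, Ī = 72.91667 cm⁴.
Semicircular cap: semicircle r = 3.5, A = 19.24226 cm², y = 6.485446 cm, Ī = 16.4704 cm⁴.
Centroid: ȳ = ΣA·y / ΣA = 3.913823 cm.
Transfer each piece to the horizontal axis through the centroid using Ī + A·d² with d = y − 3.913823:
  rectangular body: d = -1.413823 cm → contributes +142.8781 cm⁴
  semicircular cap: d = 2.571623 cm → contributes +143.7241 cm⁴
Total I = 286.6022 cm⁴.

I_x ≈ 286.60 cm⁴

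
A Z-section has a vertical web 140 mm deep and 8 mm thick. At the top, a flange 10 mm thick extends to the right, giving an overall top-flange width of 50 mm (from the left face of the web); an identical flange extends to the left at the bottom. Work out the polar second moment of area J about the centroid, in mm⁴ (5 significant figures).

J ≈ 6.0398 × 10⁶ mm⁴

Treat the section as a set of non-overlapping primitives; coordinates are from the bounding-box lower-left.
Web: 8 × 140, A = 1 120 mm², y = 70 mm, Ī = 1 829 333 mm⁴.
Top flange (beyond web): 42 × 10, A = 420 mm², y = 135 mm, Ī = 3 500 mm⁴.
Bottom flange (beyond web): 42 × 10, A = 420 mm², y = 5 mm, Ī = 3 500 mm⁴.
Centroid: ȳ = ΣA·y / ΣA = 70 mm.
Transfer each piece to the centroidal x-axis using Ī + A·d² with d = y − 70:
  web: d = 0 mm → contributes +1 829 333 mm⁴
  top flange (beyond web): d = 65 mm → contributes +1 778 000 mm⁴
  bottom flange (beyond web): d = -65 mm → contributes +1 778 000 mm⁴
Total I = 5 385 333 mm⁴.
For the y-axis: x̄ = 46 mm.
Repeating about the centroidal y-axis gives I_y = 654453.3 mm⁴.
Polar second moment: J = I_x + I_y = 6 039 787 mm⁴.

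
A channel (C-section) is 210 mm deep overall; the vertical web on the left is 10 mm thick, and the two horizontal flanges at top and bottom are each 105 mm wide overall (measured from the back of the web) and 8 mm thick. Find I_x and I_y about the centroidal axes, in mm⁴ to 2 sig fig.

I_x ≈ 2.3 × 10⁷ mm⁴, I_y ≈ 3.6 × 10⁶ mm⁴

Decompose the section into non-overlapping parts with the origin at the bottom-left of its bounding rectangle.
Web: 10 × 210, A = 2 100 mm², y = 105 mm, Ī = 7 717 500 mm⁴.
Top flange (beyond web): 95 × 8, A = 760 mm², y = 206 mm, Ī = 4 053 mm⁴.
Bottom flange (beyond web): 95 × 8, A = 760 mm², y = 4 mm, Ī = 4 053 mm⁴.
By symmetry the centroid is at mid-height, ȳ = 105 mm.
Transfer each piece to the centroidal x-axis using Ī + A·d² with d = y − 105:
  web: d = 0 mm → contributes +7 717 500 mm⁴
  top flange (beyond web): d = 101 mm → contributes +7 756 813 mm⁴
  bottom flange (beyond web): d = -101 mm → contributes +7 756 813 mm⁴
Total I = 23 231 127 mm⁴.
For the y-axis: x̄ = 27.04 mm.
Repeating about the centroidal y-axis gives I_y = 3 591 040 mm⁴.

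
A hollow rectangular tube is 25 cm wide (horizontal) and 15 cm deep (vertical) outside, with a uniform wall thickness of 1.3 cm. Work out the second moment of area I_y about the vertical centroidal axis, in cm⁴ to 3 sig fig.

I_y ≈ 7920 cm⁴

Treat the section as a set of non-overlapping primitives; coordinates are from the bounding-box lower-left.
Outer rectangle: 25 × 15, A = 375 cm², x = 12.5 cm, Ī = 19 531 cm⁴.
Inner void (subtracted): 22.4 × 12.4, A = 277.76 cm², x = 12.5 cm, Ī = 11 614 cm⁴.
By symmetry the centroid is at mid-width, x̄ = 12.5 cm.
All pieces are centred on the vertical centroidal axis, so I = ΣĪ (holes subtracted) = 7917.2 cm⁴.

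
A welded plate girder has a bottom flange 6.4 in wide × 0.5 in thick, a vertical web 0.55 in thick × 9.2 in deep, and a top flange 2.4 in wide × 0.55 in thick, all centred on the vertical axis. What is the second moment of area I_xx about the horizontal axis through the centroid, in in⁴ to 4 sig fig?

I_xx ≈ 133.8 in⁴

Split into non-overlapping primitives; take the origin at the lower-left of the bounding box.
Bottom plate: 6.4 × 0.5, A = 3.2 in², y = 0.25 in, Ī = 0.0666667 in⁴.
Web plate: 0.55 × 9.2, A = 5.06 in², y = 5.1 in, Ī = 35.6899 in⁴.
Top plate: 2.4 × 0.55, A = 1.32 in², y = 9.975 in, Ī = 0.033275 in⁴.
Centroid: ȳ = ΣA·y / ΣA = 4.15167 in.
Transfer each piece to the horizontal axis through the centroid using Ī + A·d² with d = y − 4.15167:
  bottom plate: d = -3.90167 in → contributes +48.7804 in⁴
  web plate: d = 0.94833 in → contributes +40.2405 in⁴
  top plate: d = 5.82333 in → contributes +44.796 in⁴
Total I = 133.817 in⁴.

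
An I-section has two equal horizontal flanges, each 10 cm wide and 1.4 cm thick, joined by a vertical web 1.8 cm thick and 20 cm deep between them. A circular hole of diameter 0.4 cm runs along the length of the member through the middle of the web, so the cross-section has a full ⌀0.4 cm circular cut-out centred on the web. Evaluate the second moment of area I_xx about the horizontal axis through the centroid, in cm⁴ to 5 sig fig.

I_xx ≈ 4410.3 cm⁴

Break the section into simple shapes (no overlaps), measuring from the bottom-left corner of the bounding box.
Bottom flange: 10 × 1.4, A = 14 cm², y = 0.7 cm, Ī = 2.286667 cm⁴.
Web: 1.8 × 20, A = 36 cm², y = 11.4 cm, Ī = 1 200 cm⁴.
Top flange: 10 × 1.4, A = 14 cm², y = 22.1 cm, Ī = 2.286667 cm⁴.
Hole (subtracted): ⌀0.4, A = 0.1256637 cm², y = 11.4 cm, Ī = 0.001256637 cm⁴.
By symmetry the centroid is at mid-height, ȳ = 11.4 cm.
Transfer each piece to the horizontal axis through the centroid using Ī + A·d² with d = y − 11.4:
  bottom flange: d = -10.7 cm → contributes +1605.147 cm⁴
  web: d = 0 cm → contributes +1 200 cm⁴
  top flange: d = 10.7 cm → contributes +1605.147 cm⁴
  hole: d = 0 cm → contributes −0.001256637 cm⁴
Total I = 4410.292 cm⁴.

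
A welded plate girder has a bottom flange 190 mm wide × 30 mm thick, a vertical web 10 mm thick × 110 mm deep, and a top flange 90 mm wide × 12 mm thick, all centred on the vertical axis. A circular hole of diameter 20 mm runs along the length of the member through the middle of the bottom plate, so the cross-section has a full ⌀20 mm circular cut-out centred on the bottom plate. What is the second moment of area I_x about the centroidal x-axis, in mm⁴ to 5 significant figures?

I_x ≈ 1.9157 × 10⁷ mm⁴

Break the section into simple shapes (no overlaps), measuring from the bottom-left corner of the bounding box.
Bottom plate: 190 × 30, A = 5 700 mm², y = 15 mm, Ī = 427 500 mm⁴.
Web plate: 10 × 110, A = 1 100 mm², y = 85 mm, Ī = 1 109 167 mm⁴.
Top plate: 90 × 12, A = 1 080 mm², y = 146 mm, Ī = 12 960 mm⁴.
Hole (subtracted): ⌀20, A = 314.1593 mm², y = 15 mm, Ī = 7853.982 mm⁴.
Centroid: ȳ = ΣA·y / ΣA = 43.87716 mm.
Transfer each piece to the centroidal x-axis using Ī + A·d² with d = y − 43.87716:
  bottom plate: d = -28.87716 mm → contributes +5 180 675 mm⁴
  web plate: d = 41.12284 mm → contributes +2 969 363 mm⁴
  top plate: d = 102.1228 mm → contributes +11 276 360 mm⁴
  hole: d = -28.87716 mm → contributes −269828.4 mm⁴
Total I = 19 156 571 mm⁴.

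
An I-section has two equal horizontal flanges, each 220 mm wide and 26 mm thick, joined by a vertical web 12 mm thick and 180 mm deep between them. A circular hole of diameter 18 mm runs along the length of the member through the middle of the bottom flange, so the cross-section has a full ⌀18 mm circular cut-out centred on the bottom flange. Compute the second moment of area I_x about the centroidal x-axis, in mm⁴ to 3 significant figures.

I_x ≈ 1.25 × 10⁸ mm⁴

Split into non-overlapping primitives; take the origin at the lower-left of the bounding box.
Bottom flange: 220 × 26, A = 5 720 mm², y = 13 mm, Ī = 322 227 mm⁴.
Web: 12 × 180, A = 2 160 mm², y = 116 mm, Ī = 5 832 000 mm⁴.
Top flange: 220 × 26, A = 5 720 mm², y = 219 mm, Ī = 322 227 mm⁴.
Hole (subtracted): ⌀18, A = 254.47 mm², y = 13 mm, Ī = 5 153 mm⁴.
Centroid: ȳ = ΣA·y / ΣA = 117.96 mm.
Transfer each piece to the centroidal x-axis using Ī + A·d² with d = y − 117.96:
  bottom flange: d = -104.96 mm → contributes +63 341 963 mm⁴
  web: d = -1.964 mm → contributes +5 840 332 mm⁴
  top flange: d = 101.04 mm → contributes +58 713 577 mm⁴
  hole: d = -104.96 mm → contributes −2 808 749 mm⁴
Total I = 125 087 122 mm⁴.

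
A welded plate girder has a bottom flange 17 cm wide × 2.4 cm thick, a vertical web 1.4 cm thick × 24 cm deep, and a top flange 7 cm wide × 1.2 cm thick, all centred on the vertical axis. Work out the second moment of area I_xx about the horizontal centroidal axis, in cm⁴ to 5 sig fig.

Break the section into simple shapes (no overlaps), measuring from the bottom-left corner of the bounding box.
Bottom plate: 17 × 2.4, A = 40.8 cm², y = 1.2 cm, Ī = 19.584 cm⁴.
Web plate: 1.4 × 24, A = 33.6 cm², y = 14.4 cm, Ī = 1612.8 cm⁴.
Top plate: 7 × 1.2, A = 8.4 cm², y = 27 cm, Ī = 1.008 cm⁴.
Centroid: ȳ = ΣA·y / ΣA = 9.173913 cm.
Transfer each piece to the horizontal centroidal axis using Ī + A·d² with d = y − 9.173913:
  bottom plate: d = -7.973913 cm → contributes +2613.782 cm⁴
  web plate: d = 5.226087 cm → contributes +2530.483 cm⁴
  top plate: d = 17.82609 cm → contributes +2670.271 cm⁴
Total I = 7814.536 cm⁴.

I_xx ≈ 7814.5 cm⁴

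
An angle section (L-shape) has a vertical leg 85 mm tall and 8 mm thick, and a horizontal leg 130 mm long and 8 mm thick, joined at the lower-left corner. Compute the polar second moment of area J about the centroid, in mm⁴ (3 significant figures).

Split into non-overlapping primitives; take the origin at the lower-left of the bounding box.
Vertical leg: 8 × 85, A = 680 mm², y = 42.5 mm, Ī = 409 417 mm⁴.
Horizontal leg (remainder): 122 × 8, A = 976 mm², y = 4 mm, Ī = 5205.3 mm⁴.
Centroid: ȳ = ΣA·y / ΣA = 19.809 mm.
Transfer each piece to the centroidal x-axis using Ī + A·d² with d = y − 19.809:
  vertical leg: d = 22.691 mm → contributes +759 531 mm⁴
  horizontal leg (remainder): d = -15.809 mm → contributes +249 137 mm⁴
Total I = 1 008 668 mm⁴.
For the y-axis: x̄ = 42.309 mm.
Repeating about the centroidal y-axis gives I_y = 2 907 458 mm⁴.
Polar second moment: J = I_x + I_y = 3 916 125 mm⁴.

J ≈ 3.92 × 10⁶ mm⁴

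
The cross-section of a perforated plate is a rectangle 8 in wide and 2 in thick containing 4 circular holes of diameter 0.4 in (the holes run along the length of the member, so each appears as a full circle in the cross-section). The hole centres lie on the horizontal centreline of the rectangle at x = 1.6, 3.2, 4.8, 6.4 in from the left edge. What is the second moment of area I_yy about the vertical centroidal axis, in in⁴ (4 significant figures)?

I_yy ≈ 83.72 in⁴

Decompose the section into non-overlapping parts with the origin at the bottom-left of its bounding rectangle.
Plate: 8 × 2, A = 16 in², x = 4 in, Ī = 85.3333 in⁴.
Hole 1 (subtracted): ⌀0.4, A = 0.125664 in², x = 1.6 in, Ī = 0.00125664 in⁴.
Hole 2 (subtracted): ⌀0.4, A = 0.125664 in², x = 3.2 in, Ī = 0.00125664 in⁴.
Hole 3 (subtracted): ⌀0.4, A = 0.125664 in², x = 4.8 in, Ī = 0.00125664 in⁴.
Hole 4 (subtracted): ⌀0.4, A = 0.125664 in², x = 6.4 in, Ī = 0.00125664 in⁴.
By symmetry the centroid is at mid-width, x̄ = 4 in.
Transfer each piece to the vertical centroidal axis using Ī + A·d² with d = x − 4:
  plate: d = 0 in → contributes +85.3333 in⁴
  hole 1: d = -2.4 in → contributes −0.72508 in⁴
  hole 2: d = -0.8 in → contributes −0.0816814 in⁴
  hole 3: d = 0.8 in → contributes −0.0816814 in⁴
  hole 4: d = 2.4 in → contributes −0.72508 in⁴
Total I = 83.7198 in⁴.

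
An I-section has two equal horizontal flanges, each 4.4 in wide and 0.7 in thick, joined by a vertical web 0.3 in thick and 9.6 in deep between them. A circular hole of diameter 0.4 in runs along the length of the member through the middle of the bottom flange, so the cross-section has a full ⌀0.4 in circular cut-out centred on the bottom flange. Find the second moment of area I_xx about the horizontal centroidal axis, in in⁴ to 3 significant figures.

Treat the section as a set of non-overlapping primitives; coordinates are from the bounding-box lower-left.
Bottom flange: 4.4 × 0.7, A = 3.08 in², y = 0.35 in, Ī = 0.12577 in⁴.
Web: 0.3 × 9.6, A = 2.88 in², y = 5.5 in, Ī = 22.118 in⁴.
Top flange: 4.4 × 0.7, A = 3.08 in², y = 10.65 in, Ī = 0.12577 in⁴.
Hole (subtracted): ⌀0.4, A = 0.12566 in², y = 0.35 in, Ī = 0.0012566 in⁴.
Centroid: ȳ = ΣA·y / ΣA = 5.5726 in.
Transfer each piece to the horizontal centroidal axis using Ī + A·d² with d = y − 5.5726:
  bottom flange: d = -5.2226 in → contributes +84.134 in⁴
  web: d = -0.072599 in → contributes +22.134 in⁴
  top flange: d = 5.0774 in → contributes +79.528 in⁴
  hole: d = -5.2226 in → contributes −3.4288 in⁴
Total I = 182.37 in⁴.

I_xx ≈ 182 in⁴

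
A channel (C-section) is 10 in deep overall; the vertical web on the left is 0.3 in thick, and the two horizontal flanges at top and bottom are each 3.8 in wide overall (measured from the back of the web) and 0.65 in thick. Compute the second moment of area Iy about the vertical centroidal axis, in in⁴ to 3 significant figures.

Split into non-overlapping primitives; take the origin at the lower-left of the bounding box.
Web: 0.3 × 10, A = 3 in², x = 0.15 in, Ī = 0.0225 in⁴.
Top flange (beyond web): 3.5 × 0.65, A = 2.275 in², x = 2.05 in, Ī = 2.3224 in⁴.
Bottom flange (beyond web): 3.5 × 0.65, A = 2.275 in², x = 2.05 in, Ī = 2.3224 in⁴.
Centroid: x̄ = ΣA·x / ΣA = 1.295 in.
Transfer each piece to the vertical centroidal axis using Ī + A·d² with d = x − 1.295:
  web: d = -1.145 in → contributes +3.9558 in⁴
  top flange (beyond web): d = 0.75497 in → contributes +3.6191 in⁴
  bottom flange (beyond web): d = 0.75497 in → contributes +3.6191 in⁴
Total I = 11.194 in⁴.

Iy ≈ 11.2 in⁴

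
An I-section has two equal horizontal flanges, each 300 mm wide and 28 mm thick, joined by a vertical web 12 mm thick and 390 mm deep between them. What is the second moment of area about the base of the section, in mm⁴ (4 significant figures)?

I_base ≈ 1.862 × 10⁹ mm⁴

Split into non-overlapping primitives; take the origin at the lower-left of the bounding box.
Bottom flange: 300 × 28, A = 8 400 mm², y = 14 mm, Ī = 548 800 mm⁴.
Web: 12 × 390, A = 4 680 mm², y = 223 mm, Ī = 59 319 000 mm⁴.
Top flange: 300 × 28, A = 8 400 mm², y = 432 mm, Ī = 548 800 mm⁴.
Transfer each piece to the base of the section using Ī + A·d² with d = y − 0:
  bottom flange: d = 14 mm → contributes +2 195 200 mm⁴
  web: d = 223 mm → contributes +292 050 720 mm⁴
  top flange: d = 432 mm → contributes +1 568 190 400 mm⁴
Total I = 1 862 436 320 mm⁴.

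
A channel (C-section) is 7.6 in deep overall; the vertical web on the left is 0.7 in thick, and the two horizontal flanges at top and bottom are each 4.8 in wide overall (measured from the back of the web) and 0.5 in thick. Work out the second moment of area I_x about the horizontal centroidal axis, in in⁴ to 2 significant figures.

I_x ≈ 77 in⁴

Decompose the section into non-overlapping parts with the origin at the bottom-left of its bounding rectangle.
Web: 0.7 × 7.6, A = 5.32 in², y = 3.8 in, Ī = 25.61 in⁴.
Top flange (beyond web): 4.1 × 0.5, A = 2.05 in², y = 7.35 in, Ī = 0.04271 in⁴.
Bottom flange (beyond web): 4.1 × 0.5, A = 2.05 in², y = 0.25 in, Ī = 0.04271 in⁴.
By symmetry the centroid is at mid-height, ȳ = 3.8 in.
Transfer each piece to the horizontal centroidal axis using Ī + A·d² with d = y − 3.8:
  web: d = 0 in → contributes +25.61 in⁴
  top flange (beyond web): d = 3.55 in → contributes +25.88 in⁴
  bottom flange (beyond web): d = -3.55 in → contributes +25.88 in⁴
Total I = 77.36 in⁴.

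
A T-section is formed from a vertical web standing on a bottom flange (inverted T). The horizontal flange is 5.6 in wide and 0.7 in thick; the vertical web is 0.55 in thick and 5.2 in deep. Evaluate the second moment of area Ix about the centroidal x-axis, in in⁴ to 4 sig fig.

Break the section into simple shapes (no overlaps), measuring from the bottom-left corner of the bounding box.
Flange: 5.6 × 0.7, A = 3.92 in², y = 0.35 in, Ī = 0.160067 in⁴.
Web: 0.55 × 5.2, A = 2.86 in², y = 3.3 in, Ī = 6.44453 in⁴.
Centroid: ȳ = ΣA·y / ΣA = 1.5944 in.
Transfer each piece to the centroidal x-axis using Ī + A·d² with d = y − 1.5944:
  flange: d = -1.2444 in → contributes +6.23026 in⁴
  web: d = 1.7056 in → contributes +14.7645 in⁴
Total I = 20.9948 in⁴.

Ix ≈ 20.99 in⁴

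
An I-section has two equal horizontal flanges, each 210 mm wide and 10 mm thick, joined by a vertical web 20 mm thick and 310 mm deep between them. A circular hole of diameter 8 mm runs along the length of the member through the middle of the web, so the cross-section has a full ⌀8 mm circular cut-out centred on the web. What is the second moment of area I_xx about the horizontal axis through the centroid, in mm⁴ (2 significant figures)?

I_xx ≈ 1.6 × 10⁸ mm⁴

Split into non-overlapping primitives; take the origin at the lower-left of the bounding box.
Bottom flange: 210 × 10, A = 2 100 mm², y = 5 mm, Ī = 17 500 mm⁴.
Web: 20 × 310, A = 6 200 mm², y = 165 mm, Ī = 49 651 667 mm⁴.
Top flange: 210 × 10, A = 2 100 mm², y = 325 mm, Ī = 17 500 mm⁴.
Hole (subtracted): ⌀8, A = 50.27 mm², y = 165 mm, Ī = 201.1 mm⁴.
By symmetry the centroid is at mid-height, ȳ = 165 mm.
Transfer each piece to the horizontal axis through the centroid using Ī + A·d² with d = y − 165:
  bottom flange: d = -160 mm → contributes +53 777 500 mm⁴
  web: d = 0 mm → contributes +49 651 667 mm⁴
  top flange: d = 160 mm → contributes +53 777 500 mm⁴
  hole: d = 0 mm → contributes −201.1 mm⁴
Total I = 157 206 466 mm⁴.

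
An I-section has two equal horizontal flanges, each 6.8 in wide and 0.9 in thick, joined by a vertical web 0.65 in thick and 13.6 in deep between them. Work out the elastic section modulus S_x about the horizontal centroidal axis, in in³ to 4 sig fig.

S_x ≈ 101.4 in³

Break the section into simple shapes (no overlaps), measuring from the bottom-left corner of the bounding box.
Bottom flange: 6.8 × 0.9, A = 6.12 in², y = 0.45 in, Ī = 0.4131 in⁴.
Web: 0.65 × 13.6, A = 8.84 in², y = 7.7 in, Ī = 136.254 in⁴.
Top flange: 6.8 × 0.9, A = 6.12 in², y = 14.95 in, Ī = 0.4131 in⁴.
By symmetry the centroid is at mid-height, ȳ = 7.7 in.
Transfer each piece to the horizontal centroidal axis using Ī + A·d² with d = y − 7.7:
  bottom flange: d = -7.25 in → contributes +322.096 in⁴
  web: d = 0 in → contributes +136.254 in⁴
  top flange: d = 7.25 in → contributes +322.096 in⁴
Total I = 780.445 in⁴.
Extreme fibre distance c = 7.7 in; S = I/c = 101.357 in³.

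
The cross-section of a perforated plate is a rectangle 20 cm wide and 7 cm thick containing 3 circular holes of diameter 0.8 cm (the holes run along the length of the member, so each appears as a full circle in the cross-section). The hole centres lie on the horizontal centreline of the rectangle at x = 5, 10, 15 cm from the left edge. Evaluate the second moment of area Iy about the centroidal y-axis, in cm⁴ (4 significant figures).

Iy ≈ 4641 cm⁴

Decompose the section into non-overlapping parts with the origin at the bottom-left of its bounding rectangle.
Plate: 20 × 7, A = 140 cm², x = 10 cm, Ī = 4666.67 cm⁴.
Hole 1 (subtracted): ⌀0.8, A = 0.502655 cm², x = 5 cm, Ī = 0.0201062 cm⁴.
Hole 2 (subtracted): ⌀0.8, A = 0.502655 cm², x = 10 cm, Ī = 0.0201062 cm⁴.
Hole 3 (subtracted): ⌀0.8, A = 0.502655 cm², x = 15 cm, Ī = 0.0201062 cm⁴.
By symmetry the centroid is at mid-width, x̄ = 10 cm.
Transfer each piece to the centroidal y-axis using Ī + A·d² with d = x − 10:
  plate: d = 0 cm → contributes +4666.67 cm⁴
  hole 1: d = -5 cm → contributes −12.5865 cm⁴
  hole 2: d = 0 cm → contributes −0.0201062 cm⁴
  hole 3: d = 5 cm → contributes −12.5865 cm⁴
Total I = 4641.47 cm⁴.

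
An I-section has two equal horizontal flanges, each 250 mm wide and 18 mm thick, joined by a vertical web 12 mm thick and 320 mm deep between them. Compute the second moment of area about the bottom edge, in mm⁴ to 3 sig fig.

Split into non-overlapping primitives; take the origin at the lower-left of the bounding box.
Bottom flange: 250 × 18, A = 4 500 mm², y = 9 mm, Ī = 121 500 mm⁴.
Web: 12 × 320, A = 3 840 mm², y = 178 mm, Ī = 32 768 000 mm⁴.
Top flange: 250 × 18, A = 4 500 mm², y = 347 mm, Ī = 121 500 mm⁴.
Transfer each piece to the bottom edge using Ī + A·d² with d = y − 0:
  bottom flange: d = 9 mm → contributes +486 000 mm⁴
  web: d = 178 mm → contributes +154 434 560 mm⁴
  top flange: d = 347 mm → contributes +541 962 000 mm⁴
Total I = 696 882 560 mm⁴.

I_base ≈ 6.97 × 10⁸ mm⁴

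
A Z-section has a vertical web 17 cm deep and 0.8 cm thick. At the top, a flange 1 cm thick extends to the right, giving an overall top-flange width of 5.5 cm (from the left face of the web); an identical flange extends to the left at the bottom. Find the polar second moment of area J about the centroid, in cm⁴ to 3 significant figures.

Decompose the section into non-overlapping parts with the origin at the bottom-left of its bounding rectangle.
Web: 0.8 × 17, A = 13.6 cm², y = 8.5 cm, Ī = 327.53 cm⁴.
Top flange (beyond web): 4.7 × 1, A = 4.7 cm², y = 16.5 cm, Ī = 0.39167 cm⁴.
Bottom flange (beyond web): 4.7 × 1, A = 4.7 cm², y = 0.5 cm, Ī = 0.39167 cm⁴.
Centroid: ȳ = ΣA·y / ΣA = 8.5 cm.
Transfer each piece to the centroidal x-axis using Ī + A·d² with d = y − 8.5:
  web: d = 0 cm → contributes +327.53 cm⁴
  top flange (beyond web): d = 8 cm → contributes +301.19 cm⁴
  bottom flange (beyond web): d = -8 cm → contributes +301.19 cm⁴
Total I = 929.92 cm⁴.
For the y-axis: x̄ = 5.1 cm.
Repeating about the centroidal y-axis gives I_y = 89.117 cm⁴.
Polar second moment: J = I_x + I_y = 1 019 cm⁴.

J ≈ 1020 cm⁴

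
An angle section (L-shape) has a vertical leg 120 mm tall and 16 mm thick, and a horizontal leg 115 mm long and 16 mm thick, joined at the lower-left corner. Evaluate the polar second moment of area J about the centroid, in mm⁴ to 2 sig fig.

J ≈ 8.9 × 10⁶ mm⁴

Decompose the section into non-overlapping parts with the origin at the bottom-left of its bounding rectangle.
Vertical leg: 16 × 120, A = 1 920 mm², y = 60 mm, Ī = 2 304 000 mm⁴.
Horizontal leg (remainder): 99 × 16, A = 1 584 mm², y = 8 mm, Ī = 33 792 mm⁴.
Centroid: ȳ = ΣA·y / ΣA = 36.49 mm.
Transfer each piece to the centroidal x-axis using Ī + A·d² with d = y − 36.49:
  vertical leg: d = 23.51 mm → contributes +3 364 938 mm⁴
  horizontal leg (remainder): d = -28.49 mm → contributes +1 319 778 mm⁴
Total I = 4 684 716 mm⁴.
For the y-axis: x̄ = 33.99 mm.
Repeating about the centroidal y-axis gives I_y = 4 204 336 mm⁴.
Polar second moment: J = I_x + I_y = 8 889 052 mm⁴.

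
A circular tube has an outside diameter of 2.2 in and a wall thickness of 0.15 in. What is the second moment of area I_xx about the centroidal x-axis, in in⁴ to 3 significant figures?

I_xx ≈ 0.510 in⁴

Decompose the section into non-overlapping parts with the origin at the bottom-left of its bounding rectangle.
Outer circle: ⌀2.2, A = 3.8013 in², y = 1.1 in, Ī = 1.1499 in⁴.
Bore (subtracted): ⌀1.9, A = 2.8353 in², y = 1.1 in, Ī = 0.63971 in⁴.
By symmetry the centroid is at mid-height, ȳ = 1.1 in.
All pieces are centred on the centroidal x-axis, so I = ΣĪ (holes subtracted) = 0.51019 in⁴.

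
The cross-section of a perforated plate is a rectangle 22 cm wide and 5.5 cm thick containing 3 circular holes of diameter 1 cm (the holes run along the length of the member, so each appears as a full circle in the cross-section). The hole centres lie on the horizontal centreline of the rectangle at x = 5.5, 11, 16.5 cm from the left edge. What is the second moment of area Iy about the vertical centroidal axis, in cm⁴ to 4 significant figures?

Decompose the section into non-overlapping parts with the origin at the bottom-left of its bounding rectangle.
Plate: 22 × 5.5, A = 121 cm², x = 11 cm, Ī = 4880.33 cm⁴.
Hole 1 (subtracted): ⌀1, A = 0.785398 cm², x = 5.5 cm, Ī = 0.0490874 cm⁴.
Hole 2 (subtracted): ⌀1, A = 0.785398 cm², x = 11 cm, Ī = 0.0490874 cm⁴.
Hole 3 (subtracted): ⌀1, A = 0.785398 cm², x = 16.5 cm, Ī = 0.0490874 cm⁴.
By symmetry the centroid is at mid-width, x̄ = 11 cm.
Transfer each piece to the vertical centroidal axis using Ī + A·d² with d = x − 11:
  plate: d = 0 cm → contributes +4880.33 cm⁴
  hole 1: d = -5.5 cm → contributes −23.8074 cm⁴
  hole 2: d = 0 cm → contributes −0.0490874 cm⁴
  hole 3: d = 5.5 cm → contributes −23.8074 cm⁴
Total I = 4832.67 cm⁴.

Iy ≈ 4833 cm⁴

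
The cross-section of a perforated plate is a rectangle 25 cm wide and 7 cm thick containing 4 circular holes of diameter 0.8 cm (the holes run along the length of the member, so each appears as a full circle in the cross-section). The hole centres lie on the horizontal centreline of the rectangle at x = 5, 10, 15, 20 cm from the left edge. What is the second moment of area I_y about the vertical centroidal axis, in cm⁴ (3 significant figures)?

Decompose the section into non-overlapping parts with the origin at the bottom-left of its bounding rectangle.
Plate: 25 × 7, A = 175 cm², x = 12.5 cm, Ī = 9114.6 cm⁴.
Hole 1 (subtracted): ⌀0.8, A = 0.50265 cm², x = 5 cm, Ī = 0.020106 cm⁴.
Hole 2 (subtracted): ⌀0.8, A = 0.50265 cm², x = 10 cm, Ī = 0.020106 cm⁴.
Hole 3 (subtracted): ⌀0.8, A = 0.50265 cm², x = 15 cm, Ī = 0.020106 cm⁴.
Hole 4 (subtracted): ⌀0.8, A = 0.50265 cm², x = 20 cm, Ī = 0.020106 cm⁴.
By symmetry the centroid is at mid-width, x̄ = 12.5 cm.
Transfer each piece to the vertical centroidal axis using Ī + A·d² with d = x − 12.5:
  plate: d = 0 cm → contributes +9114.6 cm⁴
  hole 1: d = -7.5 cm → contributes −28.294 cm⁴
  hole 2: d = -2.5 cm → contributes −3.1617 cm⁴
  hole 3: d = 2.5 cm → contributes −3.1617 cm⁴
  hole 4: d = 7.5 cm → contributes −28.294 cm⁴
Total I = 9051.7 cm⁴.

I_y ≈ 9050 cm⁴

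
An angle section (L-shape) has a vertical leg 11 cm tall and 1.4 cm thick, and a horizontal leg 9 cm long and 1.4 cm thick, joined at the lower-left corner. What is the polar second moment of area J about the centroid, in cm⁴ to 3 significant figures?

J ≈ 483 cm⁴

Break the section into simple shapes (no overlaps), measuring from the bottom-left corner of the bounding box.
Vertical leg: 1.4 × 11, A = 15.4 cm², y = 5.5 cm, Ī = 155.28 cm⁴.
Horizontal leg (remainder): 7.6 × 1.4, A = 10.64 cm², y = 0.7 cm, Ī = 1.7379 cm⁴.
Centroid: ȳ = ΣA·y / ΣA = 3.5387 cm.
Transfer each piece to the centroidal x-axis using Ī + A·d² with d = y − 3.5387:
  vertical leg: d = 1.9613 cm → contributes +214.52 cm⁴
  horizontal leg (remainder): d = -2.8387 cm → contributes +87.478 cm⁴
Total I = 302 cm⁴.
For the y-axis: x̄ = 2.5387 cm.
Repeating about the centroidal y-axis gives I_y = 181.15 cm⁴.
Polar second moment: J = I_x + I_y = 483.15 cm⁴.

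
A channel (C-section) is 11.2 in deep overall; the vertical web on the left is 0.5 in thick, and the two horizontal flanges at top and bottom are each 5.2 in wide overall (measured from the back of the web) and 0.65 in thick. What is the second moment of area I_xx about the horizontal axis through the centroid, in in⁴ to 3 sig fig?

Break the section into simple shapes (no overlaps), measuring from the bottom-left corner of the bounding box.
Web: 0.5 × 11.2, A = 5.6 in², y = 5.6 in, Ī = 58.539 in⁴.
Top flange (beyond web): 4.7 × 0.65, A = 3.055 in², y = 10.875 in, Ī = 0.10756 in⁴.
Bottom flange (beyond web): 4.7 × 0.65, A = 3.055 in², y = 0.325 in, Ī = 0.10756 in⁴.
By symmetry the centroid is at mid-height, ȳ = 5.6 in.
Transfer each piece to the horizontal axis through the centroid using Ī + A·d² with d = y − 5.6:
  web: d = 0 in → contributes +58.539 in⁴
  top flange (beyond web): d = 5.275 in → contributes +85.115 in⁴
  bottom flange (beyond web): d = -5.275 in → contributes +85.115 in⁴
Total I = 228.77 in⁴.

I_xx ≈ 229 in⁴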